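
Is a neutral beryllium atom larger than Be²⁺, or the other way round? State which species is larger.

Be

Forming Be²⁺ removes 2 electrons from Be. Fewer electrons for the same nuclear charge means less shielding and a higher Z_eff on the remaining electrons, and for main-group metals the entire outer shell is lost.
A cation is smaller than its parent atom: Be²⁺ < Be.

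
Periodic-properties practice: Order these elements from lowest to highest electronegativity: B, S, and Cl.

B < S < Cl

B is in period 2, group 13; S is in period 3, group 16; Cl is in period 3, group 17.
EN rises left→right (higher Z_eff, smaller atoms) and falls top→bottom (larger, more shielded atoms).
Here both period and group differ, so the two effects have to be weighed against each other.
S > B: the two effects oppose for this pair; the across-period effect wins (2.58 vs 2.04).
Cl > S: both are in period 3; the period trend gives Cl the larger value.
Tabulated electronegativity (Pauling): B 2.04, S 2.58, Cl 3.16.
So from lowest to highest: B < S < Cl.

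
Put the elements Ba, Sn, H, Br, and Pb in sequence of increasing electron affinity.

Ba < Pb < H < Sn < Br

H is in period 1, group 1; Br is in period 4, group 17; Sn is in period 5, group 14; Ba is in period 6, group 2; Pb is in period 6, group 14.
Atoms with high Z_eff and room in the valence shell (especially the halogens) have the most exothermic electron affinities.
These span different periods and groups, so the two trends combine.
Pb > Ba: Pb lies to the right of Ba in period 6, so the across-period effect alone puts Pb higher.
H > Pb: period and group pull opposite ways; the down-group shift dominates (73 vs 35 kJ/mol).
Sn > H: the two effects oppose for this pair; the across-period effect wins (107 vs 73 kJ/mol).
Br > Sn: relative to Sn, both the across-period and down-group shifts push Br's electron affinity up.
For reference (kJ/mol): H 73, Br 325, Sn 107, Ba 14, Pb 35.
So from lowest to highest: Ba < Pb < H < Sn < Br.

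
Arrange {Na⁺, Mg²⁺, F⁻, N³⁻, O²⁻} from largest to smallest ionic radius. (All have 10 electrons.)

N³⁻ > O²⁻ > F⁻ > Na⁺ > Mg²⁺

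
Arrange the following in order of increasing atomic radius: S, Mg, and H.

H, S, Mg

H is in period 1, group 1; Mg is in period 3, group 2; S is in period 3, group 16.
Radius decreases left→right (rising Z_eff, same n) and increases top→bottom (higher n).
These span different periods and groups, so the two trends combine.
S > H: the two effects oppose for this pair; the down-group effect wins (103 vs 32 pm).
Mg > S: both are in period 3; the period trend gives Mg the larger value.
Tabulated atomic radius (pm): H 32, Mg 139, S 103.
So from smallest to largest: H < S < Mg.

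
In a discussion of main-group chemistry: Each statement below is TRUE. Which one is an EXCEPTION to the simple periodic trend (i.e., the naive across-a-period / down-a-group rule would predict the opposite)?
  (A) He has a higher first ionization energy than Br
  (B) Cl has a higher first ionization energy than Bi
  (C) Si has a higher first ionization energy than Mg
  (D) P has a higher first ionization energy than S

(D)

The general trend: first ionization energy increases across a period and decreases down a group.
(A) He (period 1, group 18) vs Br (period 4, group 17): the stated order agrees with the simple trend.
(B) Cl (period 3, group 17) vs Bi (period 6, group 15): the stated order agrees with the simple trend.
(C) Si (period 3, group 14) vs Mg (period 3, group 2): the stated order agrees with the simple trend.
(D) P (period 3, group 15) vs S (period 3, group 16): the stated order contradicts the simple trend.
The exception is (D): S (3p⁴) ionizes more easily than half-filled P (3p³) because the paired 3p electron in S is pushed out by e⁻–e⁻ repulsion.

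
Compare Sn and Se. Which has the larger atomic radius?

Sn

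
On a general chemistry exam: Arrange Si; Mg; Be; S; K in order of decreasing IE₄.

Be > Mg > K > S > Si

The fourth ionization energy removes an electron from the +3 ion. For each element: Si³⁺ still has 1 valence electron; Mg³⁺ is already 1 electron into the core; Be³⁺ is already 1 electron into the core; S³⁺ still has 3 valence electrons; K³⁺ is already 2 electrons into the core.
Breaking into a closed-shell core is much more expensive than removing a leftover valence electron — K, Mg and Be have the largest IE_4 here.
Valence configurations: Si³⁺ [Ne]3s¹, S³⁺ [Ne]3s²3p¹.
Tabulated IE_4 (kJ/mol): Si 4356, Mg 10543, Be 21007, S 4556, K 5877.
Putting it together, IE_4: Si < S < K < Mg < Be.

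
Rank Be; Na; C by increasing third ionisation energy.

C < Na < Be

After 2 electrons have been removed, what remains? Be²⁺ is the bare [He] core; Na²⁺ is already 1 electron into the core; C²⁺ still has 2 valence electrons.
Breaking into a closed-shell core is much more expensive than removing a leftover valence electron — Na and Be have the largest IE_3 here.
The numbers (kJ/mol): Be 14849, Na 6910, C 4620.
Overall IE_3 order: C < Na < Be.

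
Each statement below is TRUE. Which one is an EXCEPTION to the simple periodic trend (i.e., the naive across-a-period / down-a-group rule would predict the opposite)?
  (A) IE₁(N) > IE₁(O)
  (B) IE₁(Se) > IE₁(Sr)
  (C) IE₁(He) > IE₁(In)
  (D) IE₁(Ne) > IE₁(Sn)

(A)

The general trend: first ionisation energy increases across a period and decreases down a group.
(A) N (period 2, group 15) vs O (period 2, group 16): the stated order contradicts the simple trend.
(B) Se (period 4, group 16) vs Sr (period 5, group 2): the stated order agrees with the simple trend.
(C) He (period 1, group 18) vs In (period 5, group 13): the stated order agrees with the simple trend.
(D) Ne (period 2, group 18) vs Sn (period 5, group 14): the stated order agrees with the simple trend.
The exception is (A): pairing an electron in O's 2p⁴ costs repulsion energy, so O ionizes more easily than half-filled N (2p³).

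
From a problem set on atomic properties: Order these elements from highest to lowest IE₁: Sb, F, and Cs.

F > Sb > Cs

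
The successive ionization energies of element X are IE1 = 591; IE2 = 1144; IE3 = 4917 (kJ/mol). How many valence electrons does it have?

Look for the largest jump between consecutive ionization energies: IE3/IE2 ≈ 4.3, far larger than any earlier ratio.
That jump marks the point where a core electron is being removed. So the atom has 2 valence electrons.

2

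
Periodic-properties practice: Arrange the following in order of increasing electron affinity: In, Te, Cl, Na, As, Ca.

Ca < In < Na < As < Te < Cl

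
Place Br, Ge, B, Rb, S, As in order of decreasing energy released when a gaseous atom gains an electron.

B is in period 2, group 13; S is in period 3, group 16; Ge is in period 4, group 14; As is in period 4, group 15; Br is in period 4, group 17; Rb is in period 5, group 1.
Electron affinity generally becomes more exothermic across a period toward the halogens and less exothermic down a group.
These span different periods and groups, so the two trends combine.
Rb > B: this pair runs against the simple trend — see the exception note.
As > Rb: relative to Rb, both the across-period and down-group shifts push As's electron affinity up.
Ge > As: this pair runs against the simple trend — see the exception note.
S > Ge: both effects reinforce here, so S is clearly the higher of the two.
Br > S: the two effects oppose for this pair; the across-period effect wins (325 vs 200 kJ/mol).
Note the exception: Rb has a higher electron affinity than B, contrary to the simple trend — B's ns²np¹ configuration gives only a small electron affinity — the sparsely filled np subshell binds an added electron weakly.
Note the exception: Ge has a higher electron affinity than As, contrary to the simple trend — adding an electron to As's half-filled 4p³ is unfavourable, so Ge (4p²) has the more exothermic EA.
Approximate values (kJ/mol): B 27, S 200, Ge 119, As 78, Br 325, Rb 47.
So from highest to lowest: Br > S > Ge > As > Rb > B.

Br > S > Ge > As > Rb > B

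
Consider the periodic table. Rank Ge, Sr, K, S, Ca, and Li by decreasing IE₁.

S > Ge > Ca > Sr > Li > K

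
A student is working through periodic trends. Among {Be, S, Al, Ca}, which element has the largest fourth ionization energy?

IE_4 is the cost of taking one more electron from the +3 cation: Be³⁺ is already 1 electron into the core; S³⁺ still has 3 valence electrons; Al³⁺ is the bare [Ne] core; Ca³⁺ is already 1 electron into the core.
Breaking into a closed-shell core is much more expensive than removing a leftover valence electron — Ca, Al and Be have the largest IE_4 here.
The numbers (kJ/mol): Be 21007, S 4556, Al 11577, Ca 6491.
Putting it together, IE_4: S < Ca < Al < Be.

Be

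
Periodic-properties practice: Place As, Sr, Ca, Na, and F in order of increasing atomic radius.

F < As < Na < Ca < Sr

Atomic radius shrinks across a period as nuclear charge pulls the same shell inward, and grows down a group as new shells are added.
These span different periods and groups, so the two trends combine.
As > F: both effects reinforce here, so As is clearly the larger of the two.
Na > As: period and group pull opposite ways; the across-period shift dominates (155 vs 121 pm).
Ca > Na: period and group pull opposite ways; the down-group shift dominates (171 vs 155 pm).
Sr > Ca: Sr sits below Ca in group 2, so the down-group effect alone puts Sr larger.
Tabulated atomic radius (pm): F 64, Na 155, Ca 171, As 121, Sr 185.
So from smallest to largest: F < As < Na < Ca < Sr.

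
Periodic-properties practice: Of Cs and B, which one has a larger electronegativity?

B

B is in period 2, group 13; Cs is in period 6, group 1.
Atoms toward the upper right of the periodic table pull bonding electrons most strongly.
Here both period and group differ, so the two effects have to be weighed against each other.
B > Cs: both effects reinforce here, so B is clearly the higher of the two.
Tabulated electronegativity (Pauling): B 2.04, Cs 0.79.
So B has the larger electronegativity (B > Cs).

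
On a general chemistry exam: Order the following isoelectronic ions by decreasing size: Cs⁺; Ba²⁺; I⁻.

All of these have 54 electrons, so size is governed by nuclear charge alone: the more protons, the stronger the pull on the same electron cloud, and the smaller the ion.
Nuclear charges: Ba²⁺ (Z=56), Cs⁺ (Z=55), I⁻ (Z=53).
Largest to smallest: I⁻ > Cs⁺ > Ba²⁺.

I⁻ > Cs⁺ > Ba²⁺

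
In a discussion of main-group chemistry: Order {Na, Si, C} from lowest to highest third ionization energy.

Si < C < Na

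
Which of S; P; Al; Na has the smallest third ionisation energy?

Al

The third ionization energy removes an electron from the +2 ion. For each element: S²⁺ still has 4 valence electrons; P²⁺ still has 3 valence electrons; Al²⁺ still has 1 valence electron; Na²⁺ is already 1 electron into the core.
Breaking into a closed-shell core is much more expensive than removing a leftover valence electron — Na has the largest IE_3 here.
Valence configurations: S²⁺ [Ne]3s²3p², P²⁺ [Ne]3s²3p¹, Al²⁺ [Ne]3s¹.
The numbers (kJ/mol): S 3357, P 2914, Al 2745, Na 6910.
So the third ionization energies run Al < P < S < Na.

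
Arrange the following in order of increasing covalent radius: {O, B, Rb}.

O < B < Rb

Moving right in a period, electrons are added to the same shell under a stronger nuclear pull, so atoms get smaller; moving down, a new shell is opened and atoms get larger.
These span different periods and groups, so the two trends combine.
B > O: both are in period 2; the period trend gives B the larger value.
Rb > B: relative to B, both the across-period and down-group shifts push Rb's atomic radius up.
For reference (pm): B 85, O 63, Rb 210.
So from smallest to largest: O < B < Rb.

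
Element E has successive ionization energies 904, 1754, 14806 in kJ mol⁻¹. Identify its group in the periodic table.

Group 2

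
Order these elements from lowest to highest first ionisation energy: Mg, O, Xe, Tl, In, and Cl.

In < Tl < Mg < Xe < Cl < O

IE₁ increases left→right with effective nuclear charge and decreases top→bottom as the valence shell moves farther out.
These span different periods and groups, so the two trends combine.
Tl > In: this pair runs against the simple trend — see the exception note.
Mg > Tl: period and group pull opposite ways; the down-group shift dominates (738 vs 589 kJ/mol).
Xe > Mg: the two effects oppose for this pair; the across-period effect wins (1170 vs 738 kJ/mol).
Cl > Xe: period and group pull opposite ways; the down-group shift dominates (1251 vs 1170 kJ/mol).
O > Cl: period and group pull opposite ways; the down-group shift dominates (1314 vs 1251 kJ/mol).
Note the exception: Tl has a higher first ionization energy than In, contrary to the simple trend — relativistic 6s stabilisation and poor 4f/5d shielding distort the trend for the heavy p-block elements.
Tabulated first ionization energy (kJ/mol): O 1314, Mg 738, Cl 1251, In 558, Xe 1170, Tl 589.
So from lowest to highest: In < Tl < Mg < Xe < Cl < O.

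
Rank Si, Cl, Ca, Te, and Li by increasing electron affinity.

Ca < Li < Si < Te < Cl

Li is in period 2, group 1; Si is in period 3, group 14; Cl is in period 3, group 17; Ca is in period 4, group 2; Te is in period 5, group 16.
Atoms with high Z_eff and room in the valence shell (especially the halogens) have the most exothermic electron affinities.
These span different periods and groups, so the two trends combine.
Li > Ca: the two effects oppose for this pair; the down-group effect wins (60 vs 2 kJ/mol).
Si > Li: the two effects oppose for this pair; the across-period effect wins (134 vs 60 kJ/mol).
Te > Si: the two effects oppose for this pair; the across-period effect wins (190 vs 134 kJ/mol).
Cl > Te: relative to Te, both the across-period and down-group shifts push Cl's electron affinity up.
For reference (kJ/mol): Li 60, Si 134, Cl 349, Ca 2, Te 190.
So from lowest to highest: Ca < Li < Si < Te < Cl.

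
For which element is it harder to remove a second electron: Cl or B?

B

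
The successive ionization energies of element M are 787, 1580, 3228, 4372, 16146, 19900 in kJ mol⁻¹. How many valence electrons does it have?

4

Look for the largest jump between consecutive ionization energies: IE5/IE4 ≈ 3.7, far larger than any earlier ratio.
That jump marks the point where a core electron is being removed. So the atom has 4 valence electrons.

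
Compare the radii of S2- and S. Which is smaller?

S

Forming S2- adds 2 electrons to S. More electron–electron repulsion in the same shell, with unchanged nuclear charge, lets the cloud expand.
An anion is larger than its parent atom: S2- > S.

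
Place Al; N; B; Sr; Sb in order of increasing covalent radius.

N, B, Al, Sb, Sr

B is in period 2, group 13; N is in period 2, group 15; Al is in period 3, group 13; Sr is in period 5, group 2; Sb is in period 5, group 15.
Radius decreases left→right (rising Z_eff, same n) and increases top→bottom (higher n).
Neither a single period nor a single group — weigh both effects.
B > N: B lies to the left of N in period 2, so the across-period effect alone puts B larger.
Al > B: Al sits below B in group 13, so the down-group effect alone puts Al larger.
Sb > Al: period and group pull opposite ways; the down-group shift dominates (140 vs 126 pm).
Sr > Sb: both are in period 5; the period trend gives Sr the larger value.
Tabulated atomic radius (pm): B 85, N 71, Al 126, Sr 185, Sb 140.
So from smallest to largest: N < B < Al < Sb < Sr.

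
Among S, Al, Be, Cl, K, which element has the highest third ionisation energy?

Be

The third ionization energy removes an electron from the +2 ion. For each element: S²⁺ still has 4 valence electrons; Al²⁺ still has 1 valence electron; Be²⁺ is the bare [He] core; Cl²⁺ still has 5 valence electrons; K²⁺ is already 1 electron into the core.
Core electrons are held far more tightly than valence electrons, so K and Be top the IE_3 order.
Valence configurations: S²⁺ [Ne]3s²3p², Al²⁺ [Ne]3s¹, Cl²⁺ [Ne]3s²3p³.
Tabulated IE_3 (kJ/mol): S 3357, Al 2745, Be 14849, Cl 3822, K 4420.
Overall IE_3 order: Al < S < Cl < K < Be.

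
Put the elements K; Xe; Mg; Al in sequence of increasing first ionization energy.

K < Al < Mg < Xe

Mg is in period 3, group 2; Al is in period 3, group 13; K is in period 4, group 1; Xe is in period 5, group 18.
First ionization energy rises across a period (greater Z_eff holds electrons more tightly) and falls down a group (valence electrons are farther from the nucleus).
These span different periods and groups, so the two trends combine.
Al > K: both effects reinforce here, so Al is clearly the higher of the two.
Mg > Al: this pair runs against the simple trend — see the exception note.
Xe > Mg: the two effects oppose for this pair; the across-period effect wins (1170 vs 738 kJ/mol).
Note the exception: Mg has a higher first ionization energy than Al, contrary to the simple trend — Al's single 3p electron is easier to remove than one from Mg's filled 3s².
Tabulated first ionization energy (kJ/mol): Mg 738, Al 578, K 419, Xe 1170.
So from lowest to highest: K < Al < Mg < Xe.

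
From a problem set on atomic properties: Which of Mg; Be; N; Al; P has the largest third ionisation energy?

The third ionization energy removes an electron from the +2 ion. For each element: Mg²⁺ is the bare [Ne] core; Be²⁺ is the bare [He] core; N²⁺ still has 3 valence electrons; Al²⁺ still has 1 valence electron; P²⁺ still has 3 valence electrons.
Core electrons are held far more tightly than valence electrons, so Mg and Be top the IE_3 order.
Valence configurations: N²⁺ [He]2s²2p¹, Al²⁺ [Ne]3s¹, P²⁺ [Ne]3s²3p¹.
The numbers (kJ/mol): Mg 7733, Be 14849, N 4578, Al 2745, P 2914.
Putting it together, IE_3: Al < P < N < Mg < Be.

Be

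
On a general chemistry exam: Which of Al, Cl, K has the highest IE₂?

K

After 1 electron has been removed, what remains? Al⁺ still has 2 valence electrons; Cl⁺ still has 6 valence electrons; K⁺ is the bare [Ar] core.
Core electrons are held far more tightly than valence electrons, so K tops the IE_2 order.
Valence configurations: Al⁺ [Ne]3s², Cl⁺ [Ne]3s²3p⁴.
The numbers (kJ/mol): Al 1817, Cl 2298, K 3052.
So the second ionization energies run Al < Cl < K.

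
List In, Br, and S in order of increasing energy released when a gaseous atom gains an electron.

In, S, Br

S is in period 3, group 16; Br is in period 4, group 17; In is in period 5, group 13.
Adding an electron releases more energy for atoms nearer the top right (short of the noble gases).
Here both period and group differ, so the two effects have to be weighed against each other.
S > In: both effects reinforce here, so S is clearly the higher of the two.
Br > S: the two effects oppose for this pair; the across-period effect wins (325 vs 200 kJ/mol).
Approximate values (kJ/mol): S 200, Br 325, In 29.
So from lowest to highest: In < S < Br.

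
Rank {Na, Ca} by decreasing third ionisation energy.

Consider each +2 ion: Na²⁺ is already 1 electron into the core; Ca²⁺ is the bare [Ar] core.
All of these are removing an electron from a noble-gas core or deeper; the smaller core (lower principal quantum number) is held far more tightly, and within a period the higher nuclear charge binds the same core more tightly.
The numbers (kJ/mol): Na 6910, Ca 4912.
Overall IE_3 order: Ca < Na.

Na > Ca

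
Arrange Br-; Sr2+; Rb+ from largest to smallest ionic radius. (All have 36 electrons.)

Br-, Rb+, Sr2+

All of these have 36 electrons, so size is governed by nuclear charge alone: the more protons, the stronger the pull on the same electron cloud, and the smaller the ion.
Nuclear charges: Sr2+ (Z=38), Rb+ (Z=37), Br- (Z=35).
Largest to smallest: Br- > Rb+ > Sr2+.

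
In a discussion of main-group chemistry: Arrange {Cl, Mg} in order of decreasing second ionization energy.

Cl > Mg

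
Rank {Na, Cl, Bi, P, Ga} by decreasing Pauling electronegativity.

Cl > P > Bi > Ga > Na

Na is in period 3, group 1; P is in period 3, group 15; Cl is in period 3, group 17; Ga is in period 4, group 13; Bi is in period 6, group 15.
Smaller atoms with higher effective nuclear charge are more electronegative.
These span different periods and groups, so the two trends combine.
Ga > Na: period and group pull opposite ways; the across-period shift dominates (1.81 vs 0.93).
Bi > Ga: period and group pull opposite ways; the across-period shift dominates (2.02 vs 1.81).
P > Bi: P sits above Bi in group 15, so the down-group effect alone puts P higher.
Cl > P: Cl lies to the right of P in period 3, so the across-period effect alone puts Cl higher.
Tabulated electronegativity (Pauling): Na 0.93, P 2.19, Cl 3.16, Ga 1.81, Bi 2.02.
So from highest to lowest: Cl > P > Bi > Ga > Na.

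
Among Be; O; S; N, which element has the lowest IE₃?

S

The third ionization energy removes an electron from the +2 ion. For each element: Be²⁺ is the bare [He] core; O²⁺ still has 4 valence electrons; S²⁺ still has 4 valence electrons; N²⁺ still has 3 valence electrons.
Pulling an electron out of a noble-gas core costs far more than removing a remaining valence electron, so Be sits at the high end of IE_3.
Valence configurations: O²⁺ [He]2s²2p², S²⁺ [Ne]3s²3p², N²⁺ [He]2s²2p¹.
The numbers (kJ/mol): Be 14849, O 5300, S 3357, N 4578.
Hence IE_3: S < N < O < Be.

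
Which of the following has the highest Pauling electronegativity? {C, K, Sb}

C is in period 2, group 14; K is in period 4, group 1; Sb is in period 5, group 15.
Electronegativity increases across a period and decreases down a group, tracking effective nuclear charge and atomic size.
These span different periods and groups, so the two trends combine.
Sb > K: the two effects oppose for this pair; the across-period effect wins (2.05 vs 0.82).
C > Sb: period and group pull opposite ways; the down-group shift dominates (2.55 vs 2.05).
For reference (Pauling): C 2.55, K 0.82, Sb 2.05.
The highest Pauling electronegativity among these belongs to C.

C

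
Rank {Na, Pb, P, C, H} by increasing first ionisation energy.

Na, Pb, P, C, H

Across a period the outer electron is held more tightly (higher IE₁); down a group it sits in a higher shell, more shielded, and comes off more easily.
Neither a single period nor a single group — weigh both effects.
Pb > Na: period and group pull opposite ways; the across-period shift dominates (716 vs 496 kJ/mol).
P > Pb: relative to Pb, both the across-period and down-group shifts push P's first ionization energy up.
C > P: the two effects oppose for this pair; the down-group effect wins (1086 vs 1012 kJ/mol).
H > C: period and group pull opposite ways; the down-group shift dominates (1312 vs 1086 kJ/mol).
For reference (kJ/mol): H 1312, C 1086, Na 496, P 1012, Pb 716.
So from lowest to highest: Na < Pb < P < C < H.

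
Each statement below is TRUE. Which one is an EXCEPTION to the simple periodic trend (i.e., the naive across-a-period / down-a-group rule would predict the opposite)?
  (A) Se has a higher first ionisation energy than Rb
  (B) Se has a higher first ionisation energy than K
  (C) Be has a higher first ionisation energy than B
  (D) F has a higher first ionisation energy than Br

The general trend: first ionisation energy increases across a period and decreases down a group.
(A) Se (period 4, group 16) vs Rb (period 5, group 1): the stated order agrees with the simple trend.
(B) Se (period 4, group 16) vs K (period 4, group 1): the stated order agrees with the simple trend.
(C) Be (period 2, group 2) vs B (period 2, group 13): the stated order contradicts the simple trend.
(D) F (period 2, group 17) vs Br (period 4, group 17): the stated order agrees with the simple trend.
The exception is (C): removing B's lone 2p electron is easier than breaking Be's filled 2s².

(C)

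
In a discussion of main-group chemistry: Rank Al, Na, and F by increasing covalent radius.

F, Al, Na

F is in period 2, group 17; Na is in period 3, group 1; Al is in period 3, group 13.
Moving right in a period, electrons are added to the same shell under a stronger nuclear pull, so atoms get smaller; moving down, a new shell is opened and atoms get larger.
Neither a single period nor a single group — weigh both effects.
Al > F: both effects reinforce here, so Al is clearly the larger of the two.
Na > Al: Na lies to the left of Al in period 3, so the across-period effect alone puts Na larger.
Approximate values (pm): F 64, Na 155, Al 126.
So from smallest to largest: F < Al < Na.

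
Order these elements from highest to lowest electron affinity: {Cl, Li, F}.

Cl > F > Li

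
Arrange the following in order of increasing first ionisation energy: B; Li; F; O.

Li < B < O < F

Li is in period 2, group 1; B is in period 2, group 13; O is in period 2, group 16; F is in period 2, group 17.
First ionization energy rises across a period (greater Z_eff holds electrons more tightly) and falls down a group (valence electrons are farther from the nucleus).
All lie in period 2, so first ionization energy increases left to right.
So from lowest to highest: Li < B < O < F.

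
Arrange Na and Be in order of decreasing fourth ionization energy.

Be, Na

After 3 electrons have been removed, what remains? Na³⁺ is already 2 electrons into the core; Be³⁺ is already 1 electron into the core.
All of these are removing an electron from a noble-gas core or deeper; the smaller core (lower principal quantum number) is held far more tightly, and within a period the higher nuclear charge binds the same core more tightly.
Tabulated IE_4 (kJ/mol): Na 9543, Be 21007.
So the fourth ionization energies run Na < Be.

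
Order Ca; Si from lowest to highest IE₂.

Ca, Si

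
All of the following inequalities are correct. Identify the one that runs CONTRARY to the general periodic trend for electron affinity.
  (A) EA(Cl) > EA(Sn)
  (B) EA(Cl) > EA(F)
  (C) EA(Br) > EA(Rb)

(B)

The general trend: electron affinity increases across a period and decreases down a group.
(A) Cl (period 3, group 17) vs Sn (period 5, group 14): the stated order agrees with the simple trend.
(B) Cl (period 3, group 17) vs F (period 2, group 17): the stated order contradicts the simple trend.
(C) Br (period 4, group 17) vs Rb (period 5, group 1): the stated order agrees with the simple trend.
The exception is (B): F's small 2p subshell makes the incoming electron feel strong e⁻–e⁻ repulsion, so Cl actually releases more energy on gaining an electron.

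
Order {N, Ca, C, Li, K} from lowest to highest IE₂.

Consider each +1 ion: N⁺ still has 4 valence electrons; Ca⁺ still has 1 valence electron; C⁺ still has 3 valence electrons; Li⁺ is the bare [He] core; K⁺ is the bare [Ar] core.
Pulling an electron out of a noble-gas core costs far more than removing a remaining valence electron, so K and Li sit at the high end of IE_2.
Valence configurations: N⁺ [He]2s²2p², Ca⁺ [Ar]4s¹, C⁺ [He]2s²2p¹.
Approximate IE_2 values (kJ/mol): N 2856, Ca 1145, C 2353, Li 7298, K 3052.
Putting it together, IE_2: Ca < C < N < K < Li.

Ca, C, N, K, Li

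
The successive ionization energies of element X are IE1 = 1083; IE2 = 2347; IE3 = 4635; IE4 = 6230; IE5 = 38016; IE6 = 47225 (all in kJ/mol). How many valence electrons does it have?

4

Look for the largest jump between consecutive ionization energies: IE5/IE4 ≈ 6.1, far larger than any earlier ratio.
That jump marks the point where a core electron is being removed. So the atom has 4 valence electrons.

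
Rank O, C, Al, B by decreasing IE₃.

After 2 electrons have been removed, what remains? O²⁺ still has 4 valence electrons; C²⁺ still has 2 valence electrons; Al²⁺ still has 1 valence electron; B²⁺ still has 1 valence electron.
All are still removing valence electrons, so compare the +2 ions as you would atoms: IE_3 generally rises across a period (higher Z_eff) and falls down a group (larger shell), subject to the usual subshell exceptions.
Valence configurations: O²⁺ [He]2s²2p², C²⁺ [He]2s², Al²⁺ [Ne]3s¹, B²⁺ [He]2s¹.
Approximate IE_3 values (kJ/mol): O 5300, C 4620, Al 2745, B 3660.
Hence IE_3: Al < B < C < O.

O, C, B, Al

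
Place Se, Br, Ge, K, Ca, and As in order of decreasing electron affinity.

Br > Se > Ge > As > K > Ca

K is in period 4, group 1; Ca is in period 4, group 2; Ge is in period 4, group 14; As is in period 4, group 15; Se is in period 4, group 16; Br is in period 4, group 17.
Atoms with high Z_eff and room in the valence shell (especially the halogens) have the most exothermic electron affinities.
All lie in period 4; the across-period trend (electron affinity increases left to right) applies, with the exception below.
Note the exception: K has a higher electron affinity than Ca, contrary to the simple trend — adding an electron to Ca (ns²) has to open a new, higher-energy np subshell, which is unfavourable.
Note the exception: Ge has a higher electron affinity than As, contrary to the simple trend — adding an electron to As's half-filled 4p³ is unfavourable, so Ge (4p²) has the more exothermic EA.
Tabulated electron affinity (kJ/mol): K 48, Ca 2, Ge 119, As 78, Se 195, Br 325.
So from highest to lowest: Br > Se > Ge > As > K > Ca.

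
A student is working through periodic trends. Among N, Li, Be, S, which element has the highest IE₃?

After 2 electrons have been removed, what remains? N²⁺ still has 3 valence electrons; Li²⁺ is already 1 electron into the core; Be²⁺ is the bare [He] core; S²⁺ still has 4 valence electrons.
Pulling an electron out of a noble-gas core costs far more than removing a remaining valence electron, so Li and Be sit at the high end of IE_3.
Valence configurations: N²⁺ [He]2s²2p¹, S²⁺ [Ne]3s²3p².
The numbers (kJ/mol): N 4578, Li 11815, Be 14849, S 3357.
Overall IE_3 order: S < N < Li < Be.

Be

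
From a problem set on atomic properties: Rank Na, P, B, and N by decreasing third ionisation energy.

After 2 electrons have been removed, what remains? Na²⁺ is already 1 electron into the core; P²⁺ still has 3 valence electrons; B²⁺ still has 1 valence electron; N²⁺ still has 3 valence electrons.
Pulling an electron out of a noble-gas core costs far more than removing a remaining valence electron, so Na sits at the high end of IE_3.
Valence configurations: P²⁺ [Ne]3s²3p¹, B²⁺ [He]2s¹, N²⁺ [He]2s²2p¹.
Tabulated IE_3 (kJ/mol): Na 6910, P 2914, B 3660, N 4578.
Overall IE_3 order: P < B < N < Na.

Na > N > B > P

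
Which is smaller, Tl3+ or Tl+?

Tl3+

Both ions have Z = 81 protons, but Tl3+ has lost more electrons, so its remaining electrons feel a larger effective nuclear charge per electron and are pulled in more tightly.
Higher positive charge → smaller ion, so Tl+ > Tl3+.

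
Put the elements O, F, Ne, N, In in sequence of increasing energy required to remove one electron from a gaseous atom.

N is in period 2, group 15; O is in period 2, group 16; F is in period 2, group 17; Ne is in period 2, group 18; In is in period 5, group 13.
IE₁ increases left→right with effective nuclear charge and decreases top→bottom as the valence shell moves farther out.
These span different periods and groups, so the two trends combine.
O > In: relative to In, both the across-period and down-group shifts push O's first ionization energy up.
N > O: this pair runs against the simple trend — see the exception note.
F > N: both are in period 2; the period trend gives F the larger value.
Ne > F: both are in period 2; the period trend gives Ne the larger value.
Note the exception: N has a higher first ionization energy than O, contrary to the simple trend — pairing an electron in O's 2p⁴ costs repulsion energy, so O ionizes more easily than half-filled N (2p³).
For reference (kJ/mol): N 1402, O 1314, F 1681, Ne 2081, In 558.
So from lowest to highest: In < O < N < F < Ne.

In, O, N, F, Ne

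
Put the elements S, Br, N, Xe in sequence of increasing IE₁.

N is in period 2, group 15; S is in period 3, group 16; Br is in period 4, group 17; Xe is in period 5, group 18.
Removing the outermost electron gets harder across a period and easier down a group.
A diagonal step moves right (one effect) and down (the opposite effect) at once.
Br > S: the two effects oppose for this pair; the across-period effect wins (1140 vs 1000 kJ/mol).
Xe > Br: the two effects oppose for this pair; the across-period effect wins (1170 vs 1140 kJ/mol).
N > Xe: the two effects oppose for this pair; the down-group effect wins (1402 vs 1170 kJ/mol).
For reference (kJ/mol): N 1402, S 1000, Br 1140, Xe 1170.
So from lowest to highest: S < Br < Xe < N.

S < Br < Xe < N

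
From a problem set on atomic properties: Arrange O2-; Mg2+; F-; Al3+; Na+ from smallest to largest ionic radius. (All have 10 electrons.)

Al3+, Mg2+, Na+, F-, O2-

All of these have 10 electrons, so size is governed by nuclear charge alone: the more protons, the stronger the pull on the same electron cloud, and the smaller the ion.
Nuclear charges: Al3+ (Z=13), Mg2+ (Z=12), Na+ (Z=11), F- (Z=9), O2- (Z=8).
Smallest to largest: Al3+ < Mg2+ < Na+ < F- < O2-.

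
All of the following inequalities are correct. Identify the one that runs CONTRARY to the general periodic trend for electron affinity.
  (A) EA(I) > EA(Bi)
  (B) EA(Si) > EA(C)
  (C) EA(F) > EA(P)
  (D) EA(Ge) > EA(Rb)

(B)

The general trend: electron affinity increases across a period and decreases down a group.
(A) I (period 5, group 17) vs Bi (period 6, group 15): the stated order agrees with the simple trend.
(B) Si (period 3, group 14) vs C (period 2, group 14): the stated order contradicts the simple trend.
(C) F (period 2, group 17) vs P (period 3, group 15): the stated order agrees with the simple trend.
(D) Ge (period 4, group 14) vs Rb (period 5, group 1): the stated order agrees with the simple trend.
The exception is (B): Si's larger, more diffuse 3p orbitals accept an added electron slightly more readily than C's compact 2p.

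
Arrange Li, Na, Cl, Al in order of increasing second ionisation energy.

Al < Cl < Na < Li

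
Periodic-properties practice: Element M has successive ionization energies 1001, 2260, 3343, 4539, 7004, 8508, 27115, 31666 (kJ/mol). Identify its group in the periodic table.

Look for the largest jump between consecutive ionization energies: IE7/IE6 ≈ 3.2, far larger than any earlier ratio.
That jump marks the point where a core electron is being removed. So the atom has 6 valence electrons.
A main-group element with 6 valence electrons is in group 16.

Group 16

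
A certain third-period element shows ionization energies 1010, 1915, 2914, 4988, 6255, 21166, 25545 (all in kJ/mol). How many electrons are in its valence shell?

5

Look for the largest jump between consecutive ionization energies: IE6/IE5 ≈ 3.4, far larger than any earlier ratio.
That jump marks the point where a core electron is being removed. So the atom has 5 valence electrons.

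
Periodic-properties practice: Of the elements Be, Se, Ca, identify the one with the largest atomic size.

Ca

Be is in period 2, group 2; Ca is in period 4, group 2; Se is in period 4, group 16.
Radius decreases left→right (rising Z_eff, same n) and increases top→bottom (higher n).
Neither a single period nor a single group — weigh both effects.
Se > Be: the two effects oppose for this pair; the down-group effect wins (116 vs 102 pm).
Ca > Se: both are in period 4; the period trend gives Ca the larger value.
For reference (pm): Be 102, Ca 171, Se 116.
The largest atomic size among these belongs to Ca.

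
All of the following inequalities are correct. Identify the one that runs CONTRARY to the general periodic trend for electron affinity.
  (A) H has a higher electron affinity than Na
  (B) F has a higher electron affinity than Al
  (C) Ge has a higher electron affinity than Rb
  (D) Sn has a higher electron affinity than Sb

The general trend: electron affinity increases across a period and decreases down a group.
(A) H (period 1, group 1) vs Na (period 3, group 1): the stated order agrees with the simple trend.
(B) F (period 2, group 17) vs Al (period 3, group 13): the stated order agrees with the simple trend.
(C) Ge (period 4, group 14) vs Rb (period 5, group 1): the stated order agrees with the simple trend.
(D) Sn (period 5, group 14) vs Sb (period 5, group 15): the stated order contradicts the simple trend.
The exception is (D): adding an electron to Sb's half-filled 5p³ is unfavourable, so Sn has the more exothermic EA.

(D)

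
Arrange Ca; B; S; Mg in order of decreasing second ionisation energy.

The second ionization energy removes an electron from the +1 ion. For each element: Ca⁺ still has 1 valence electron; B⁺ still has 2 valence electrons; S⁺ still has 5 valence electrons; Mg⁺ still has 1 valence electron.
All are still removing valence electrons, so compare the +1 ions as you would atoms: IE_2 generally rises across a period (higher Z_eff) and falls down a group (larger shell), subject to the usual subshell exceptions.
Valence configurations: Ca⁺ [Ar]4s¹, B⁺ [He]2s², S⁺ [Ne]3s²3p³, Mg⁺ [Ne]3s¹.
Approximate IE_2 values (kJ/mol): Ca 1145, B 2427, S 2252, Mg 1451.
So the second ionization energies run Ca < Mg < S < B.

B, S, Mg, Ca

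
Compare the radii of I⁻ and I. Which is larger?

I⁻

Forming I⁻ adds 1 electron to I. More electron–electron repulsion in the same shell, with unchanged nuclear charge, lets the cloud expand.
An anion is larger than its parent atom: I⁻ > I.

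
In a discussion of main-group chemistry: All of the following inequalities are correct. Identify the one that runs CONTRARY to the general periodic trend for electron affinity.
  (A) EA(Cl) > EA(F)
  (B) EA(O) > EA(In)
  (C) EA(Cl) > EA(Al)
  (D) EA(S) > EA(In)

(A)

The general trend: electron affinity increases across a period and decreases down a group.
(A) Cl (period 3, group 17) vs F (period 2, group 17): the stated order contradicts the simple trend.
(B) O (period 2, group 16) vs In (period 5, group 13): the stated order agrees with the simple trend.
(C) Cl (period 3, group 17) vs Al (period 3, group 13): the stated order agrees with the simple trend.
(D) S (period 3, group 16) vs In (period 5, group 13): the stated order agrees with the simple trend.
The exception is (A): F's small 2p subshell makes the incoming electron feel strong e⁻–e⁻ repulsion, so Cl actually releases more energy on gaining an electron.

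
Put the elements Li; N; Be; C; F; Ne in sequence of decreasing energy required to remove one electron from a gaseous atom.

Li is in period 2, group 1; Be is in period 2, group 2; C is in period 2, group 14; N is in period 2, group 15; F is in period 2, group 17; Ne is in period 2, group 18.
Removing the outermost electron gets harder across a period and easier down a group.
All lie in period 2, so first ionization energy increases left to right.
So from highest to lowest: Ne > F > N > C > Be > Li.

Ne, F, N, C, Be, Li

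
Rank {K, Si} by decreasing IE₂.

K > Si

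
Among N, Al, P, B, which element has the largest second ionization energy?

Consider each +1 ion: N⁺ still has 4 valence electrons; Al⁺ still has 2 valence electrons; P⁺ still has 4 valence electrons; B⁺ still has 2 valence electrons.
All are still removing valence electrons, so compare the +1 ions as you would atoms: IE_2 generally rises across a period (higher Z_eff) and falls down a group (larger shell), subject to the usual subshell exceptions.
Valence configurations: N⁺ [He]2s²2p², Al⁺ [Ne]3s², P⁺ [Ne]3s²3p², B⁺ [He]2s².
The numbers (kJ/mol): N 2856, Al 1817, P 1907, B 2427.
Putting it together, IE_2: Al < P < B < N.

N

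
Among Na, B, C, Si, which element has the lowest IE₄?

Si

IE_4 is the cost of taking one more electron from the +3 cation: Na³⁺ is already 2 electrons into the core; B³⁺ is the bare [He] core; C³⁺ still has 1 valence electron; Si³⁺ still has 1 valence electron.
Breaking into a closed-shell core is much more expensive than removing a leftover valence electron — Na and B have the largest IE_4 here.
Valence configurations: C³⁺ [He]2s¹, Si³⁺ [Ne]3s¹.
Approximate IE_4 values (kJ/mol): Na 9543, B 25026, C 6223, Si 4356.
Putting it together, IE_4: Si < C < Na < B.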